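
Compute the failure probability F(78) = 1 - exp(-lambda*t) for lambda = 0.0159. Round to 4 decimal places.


lambda = 0.0159, t = 78
lambda * t = 1.2402
exp(-1.2402) = 0.2893
F(t) = 1 - 0.2893
F(t) = 0.7107

0.7107


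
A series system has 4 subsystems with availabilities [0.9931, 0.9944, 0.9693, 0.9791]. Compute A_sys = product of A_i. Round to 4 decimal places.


Subsystems: [0.9931, 0.9944, 0.9693, 0.9791]
After subsystem 1 (A=0.9931): product = 0.9931
After subsystem 2 (A=0.9944): product = 0.9875
After subsystem 3 (A=0.9693): product = 0.9572
After subsystem 4 (A=0.9791): product = 0.9372
A_sys = 0.9372

0.9372


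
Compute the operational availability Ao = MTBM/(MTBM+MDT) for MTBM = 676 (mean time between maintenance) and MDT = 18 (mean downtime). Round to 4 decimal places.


MTBM = 676
MDT = 18
MTBM + MDT = 694
Ao = 676 / 694
Ao = 0.9741

0.9741


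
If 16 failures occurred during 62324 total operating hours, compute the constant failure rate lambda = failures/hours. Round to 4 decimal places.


failures = 16
total_hours = 62324
lambda = 16 / 62324
lambda = 0.0003

0.0003


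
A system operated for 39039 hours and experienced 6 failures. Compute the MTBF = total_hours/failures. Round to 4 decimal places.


total_hours = 39039
failures = 6
MTBF = 39039 / 6
MTBF = 6506.5

6506.5


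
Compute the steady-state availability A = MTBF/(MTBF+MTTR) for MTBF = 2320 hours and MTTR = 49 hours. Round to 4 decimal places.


MTBF = 2320
MTTR = 49
MTBF + MTTR = 2369
A = 2320 / 2369
A = 0.9793

0.9793


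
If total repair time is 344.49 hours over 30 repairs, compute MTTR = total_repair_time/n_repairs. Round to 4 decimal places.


total_repair_time = 344.49
n_repairs = 30
MTTR = 344.49 / 30
MTTR = 11.483

11.483


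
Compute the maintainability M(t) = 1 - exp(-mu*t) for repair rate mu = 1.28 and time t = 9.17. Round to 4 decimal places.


mu = 1.28, t = 9.17
mu * t = 1.28 * 9.17 = 11.7376
exp(-11.7376) = 0.0
M(t) = 1 - 0.0
M(t) = 1.0

1.0


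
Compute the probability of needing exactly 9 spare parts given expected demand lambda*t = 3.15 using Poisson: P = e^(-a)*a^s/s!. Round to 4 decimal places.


a = 3.15, s = 9
e^(-a) = e^(-3.15) = 0.0429
a^s = 3.15^9 = 30534.7933
s! = 362880
P = 0.0429 * 30534.7933 / 362880
P = 0.0036

0.0036


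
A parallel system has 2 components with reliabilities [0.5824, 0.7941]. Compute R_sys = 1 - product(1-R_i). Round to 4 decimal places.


Components: [0.5824, 0.7941]
(1 - 0.5824) = 0.4176, running product = 0.4176
(1 - 0.7941) = 0.2059, running product = 0.086
Product of (1-R_i) = 0.086
R_sys = 1 - 0.086 = 0.914

0.914


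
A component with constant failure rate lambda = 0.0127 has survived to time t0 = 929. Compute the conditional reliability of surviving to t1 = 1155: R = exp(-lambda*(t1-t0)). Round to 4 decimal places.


lambda = 0.0127
t0 = 929, t1 = 1155
t1 - t0 = 226
lambda * (t1-t0) = 0.0127 * 226 = 2.8702
R = exp(-2.8702)
R = 0.0567

0.0567


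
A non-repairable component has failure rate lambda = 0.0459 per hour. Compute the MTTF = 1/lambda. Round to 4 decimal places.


lambda = 0.0459
MTTF = 1 / 0.0459
MTTF = 21.7865

21.7865


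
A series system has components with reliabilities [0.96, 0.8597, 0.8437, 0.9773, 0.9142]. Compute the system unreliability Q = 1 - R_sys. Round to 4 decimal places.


Components: [0.96, 0.8597, 0.8437, 0.9773, 0.9142]
After component 1: product = 0.96
After component 2: product = 0.8253
After component 3: product = 0.6963
After component 4: product = 0.6805
After component 5: product = 0.6221
R_sys = 0.6221
Q = 1 - 0.6221 = 0.3779

0.3779


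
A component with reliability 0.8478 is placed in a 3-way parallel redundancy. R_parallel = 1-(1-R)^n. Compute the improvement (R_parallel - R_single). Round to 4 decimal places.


R_single = 0.8478, n = 3
1 - R_single = 0.1522
(1 - R_single)^n = 0.1522^3 = 0.0035
R_parallel = 1 - 0.0035 = 0.9965
Improvement = 0.9965 - 0.8478
Improvement = 0.1487

0.1487


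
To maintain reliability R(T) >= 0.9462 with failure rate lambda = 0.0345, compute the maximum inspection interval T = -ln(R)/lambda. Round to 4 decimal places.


R_target = 0.9462
lambda = 0.0345
-ln(0.9462) = 0.0553
T = 0.0553 / 0.0345
T = 1.6029

1.6029


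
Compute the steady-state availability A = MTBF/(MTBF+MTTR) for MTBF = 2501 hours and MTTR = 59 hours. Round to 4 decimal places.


MTBF = 2501
MTTR = 59
MTBF + MTTR = 2560
A = 2501 / 2560
A = 0.977

0.977


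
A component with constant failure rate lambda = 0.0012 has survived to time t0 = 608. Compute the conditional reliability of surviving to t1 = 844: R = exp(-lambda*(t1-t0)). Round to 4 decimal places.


lambda = 0.0012
t0 = 608, t1 = 844
t1 - t0 = 236
lambda * (t1-t0) = 0.0012 * 236 = 0.2832
R = exp(-0.2832)
R = 0.7534

0.7534


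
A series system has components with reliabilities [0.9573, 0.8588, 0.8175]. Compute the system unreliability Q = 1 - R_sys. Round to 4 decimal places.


Components: [0.9573, 0.8588, 0.8175]
After component 1: product = 0.9573
After component 2: product = 0.8221
After component 3: product = 0.6721
R_sys = 0.6721
Q = 1 - 0.6721 = 0.3279

0.3279


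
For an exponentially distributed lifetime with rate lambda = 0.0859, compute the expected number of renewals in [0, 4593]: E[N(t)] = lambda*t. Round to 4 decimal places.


lambda = 0.0859
t = 4593
E[N(t)] = lambda * t
E[N(t)] = 0.0859 * 4593
E[N(t)] = 394.5387

394.5387


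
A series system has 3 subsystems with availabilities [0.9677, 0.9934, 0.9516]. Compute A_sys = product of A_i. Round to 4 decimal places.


Subsystems: [0.9677, 0.9934, 0.9516]
After subsystem 1 (A=0.9677): product = 0.9677
After subsystem 2 (A=0.9934): product = 0.9613
After subsystem 3 (A=0.9516): product = 0.9148
A_sys = 0.9148

0.9148


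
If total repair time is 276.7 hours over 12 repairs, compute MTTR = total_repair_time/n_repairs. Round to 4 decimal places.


total_repair_time = 276.7
n_repairs = 12
MTTR = 276.7 / 12
MTTR = 23.0583

23.0583


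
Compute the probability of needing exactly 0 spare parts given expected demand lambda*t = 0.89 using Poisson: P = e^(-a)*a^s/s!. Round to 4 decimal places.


a = 0.89, s = 0
e^(-a) = e^(-0.89) = 0.4107
a^s = 0.89^0 = 1.0
s! = 1
P = 0.4107 * 1.0 / 1
P = 0.4107

0.4107


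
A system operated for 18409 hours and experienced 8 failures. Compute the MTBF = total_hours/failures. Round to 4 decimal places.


total_hours = 18409
failures = 8
MTBF = 18409 / 8
MTBF = 2301.125

2301.125


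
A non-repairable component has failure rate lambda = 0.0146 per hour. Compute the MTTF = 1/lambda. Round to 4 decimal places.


lambda = 0.0146
MTTF = 1 / 0.0146
MTTF = 68.4932

68.4932


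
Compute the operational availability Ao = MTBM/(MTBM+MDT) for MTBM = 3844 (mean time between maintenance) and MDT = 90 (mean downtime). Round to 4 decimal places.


MTBM = 3844
MDT = 90
MTBM + MDT = 3934
Ao = 3844 / 3934
Ao = 0.9771

0.9771


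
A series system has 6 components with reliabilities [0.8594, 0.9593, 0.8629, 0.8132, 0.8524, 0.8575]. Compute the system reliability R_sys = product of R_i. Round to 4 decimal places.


Components: [0.8594, 0.9593, 0.8629, 0.8132, 0.8524, 0.8575]
After component 1 (R=0.8594): product = 0.8594
After component 2 (R=0.9593): product = 0.8244
After component 3 (R=0.8629): product = 0.7114
After component 4 (R=0.8132): product = 0.5785
After component 5 (R=0.8524): product = 0.4931
After component 6 (R=0.8575): product = 0.4228
R_sys = 0.4228

0.4228


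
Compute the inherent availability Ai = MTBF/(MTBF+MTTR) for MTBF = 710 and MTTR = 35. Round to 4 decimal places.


MTBF = 710
MTTR = 35
MTBF + MTTR = 745
Ai = 710 / 745
Ai = 0.953

0.953


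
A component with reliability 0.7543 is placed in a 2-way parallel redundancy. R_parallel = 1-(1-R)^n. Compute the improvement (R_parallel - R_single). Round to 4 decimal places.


R_single = 0.7543, n = 2
1 - R_single = 0.2457
(1 - R_single)^n = 0.2457^2 = 0.0604
R_parallel = 1 - 0.0604 = 0.9396
Improvement = 0.9396 - 0.7543
Improvement = 0.1853

0.1853


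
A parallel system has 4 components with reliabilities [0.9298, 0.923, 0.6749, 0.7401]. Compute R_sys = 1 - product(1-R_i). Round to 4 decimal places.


Components: [0.9298, 0.923, 0.6749, 0.7401]
(1 - 0.9298) = 0.0702, running product = 0.0702
(1 - 0.923) = 0.077, running product = 0.0054
(1 - 0.6749) = 0.3251, running product = 0.0018
(1 - 0.7401) = 0.2599, running product = 0.0005
Product of (1-R_i) = 0.0005
R_sys = 1 - 0.0005 = 0.9995

0.9995


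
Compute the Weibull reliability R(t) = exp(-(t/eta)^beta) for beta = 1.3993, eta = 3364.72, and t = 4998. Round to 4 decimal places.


beta = 1.3993, eta = 3364.72, t = 4998
t/eta = 4998 / 3364.72 = 1.4854
(t/eta)^beta = 1.4854^1.3993 = 1.7397
R(t) = exp(-1.7397)
R(t) = 0.1756

0.1756


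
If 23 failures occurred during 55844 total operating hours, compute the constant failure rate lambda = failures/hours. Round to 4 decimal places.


failures = 23
total_hours = 55844
lambda = 23 / 55844
lambda = 0.0004

0.0004


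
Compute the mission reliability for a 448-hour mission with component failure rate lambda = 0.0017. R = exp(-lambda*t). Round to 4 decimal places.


lambda = 0.0017
mission_time = 448
lambda * t = 0.0017 * 448 = 0.7616
R = exp(-0.7616)
R = 0.4669

0.4669


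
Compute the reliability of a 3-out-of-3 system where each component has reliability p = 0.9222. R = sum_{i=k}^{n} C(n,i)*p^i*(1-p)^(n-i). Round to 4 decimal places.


k = 3, n = 3, p = 0.9222
i=3: C(3,3)=1 * 0.9222^3 * 0.0778^0 = 0.7843
R = sum of terms = 0.7843

0.7843


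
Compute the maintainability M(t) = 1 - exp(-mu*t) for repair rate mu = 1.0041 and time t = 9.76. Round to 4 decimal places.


mu = 1.0041, t = 9.76
mu * t = 1.0041 * 9.76 = 9.8
exp(-9.8) = 0.0001
M(t) = 1 - 0.0001
M(t) = 0.9999

0.9999


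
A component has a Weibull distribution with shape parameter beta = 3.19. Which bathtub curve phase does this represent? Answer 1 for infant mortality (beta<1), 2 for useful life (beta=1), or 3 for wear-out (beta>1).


beta = 3.19
Compare beta to 1:
beta < 1 => infant mortality (phase 1)
beta = 1 => useful life (phase 2)
beta > 1 => wear-out (phase 3)
Since beta = 3.19, this is wear-out (increasing failure rate)
Phase = 3

3


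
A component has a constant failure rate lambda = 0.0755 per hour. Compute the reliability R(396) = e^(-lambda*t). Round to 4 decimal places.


lambda = 0.0755
t = 396
lambda * t = 29.898
R(t) = e^(-29.898)
R(t) = 0.0

0.0


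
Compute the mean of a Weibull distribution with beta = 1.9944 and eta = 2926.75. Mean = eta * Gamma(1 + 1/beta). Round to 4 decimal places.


beta = 1.9944, eta = 2926.75
1/beta = 0.5014
1 + 1/beta = 1.5014
Gamma(1.5014) = 0.8863
Mean = 2926.75 * 0.8863
Mean = 2593.8999

2593.8999


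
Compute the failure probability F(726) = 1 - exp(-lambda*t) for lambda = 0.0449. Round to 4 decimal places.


lambda = 0.0449, t = 726
lambda * t = 32.5974
exp(-32.5974) = 0.0
F(t) = 1 - 0.0
F(t) = 1.0

1.0


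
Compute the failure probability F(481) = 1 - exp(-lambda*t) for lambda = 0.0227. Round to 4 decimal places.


lambda = 0.0227, t = 481
lambda * t = 10.9187
exp(-10.9187) = 0.0
F(t) = 1 - 0.0
F(t) = 1.0

1.0


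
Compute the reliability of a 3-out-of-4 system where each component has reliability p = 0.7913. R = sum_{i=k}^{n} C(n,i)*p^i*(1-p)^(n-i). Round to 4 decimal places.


k = 3, n = 4, p = 0.7913
i=3: C(4,3)=4 * 0.7913^3 * 0.2087^1 = 0.4136
i=4: C(4,4)=1 * 0.7913^4 * 0.2087^0 = 0.3921
R = sum of terms = 0.8057

0.8057


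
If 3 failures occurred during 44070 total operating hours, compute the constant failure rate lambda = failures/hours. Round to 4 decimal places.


failures = 3
total_hours = 44070
lambda = 3 / 44070
lambda = 0.0001

0.0001


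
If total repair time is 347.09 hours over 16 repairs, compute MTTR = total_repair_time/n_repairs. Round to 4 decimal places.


total_repair_time = 347.09
n_repairs = 16
MTTR = 347.09 / 16
MTTR = 21.6931

21.6931


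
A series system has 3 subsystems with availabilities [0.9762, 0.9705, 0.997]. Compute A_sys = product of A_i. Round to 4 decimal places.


Subsystems: [0.9762, 0.9705, 0.997]
After subsystem 1 (A=0.9762): product = 0.9762
After subsystem 2 (A=0.9705): product = 0.9474
After subsystem 3 (A=0.997): product = 0.9446
A_sys = 0.9446

0.9446


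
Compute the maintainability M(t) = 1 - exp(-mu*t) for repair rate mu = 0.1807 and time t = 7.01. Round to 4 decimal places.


mu = 0.1807, t = 7.01
mu * t = 0.1807 * 7.01 = 1.2667
exp(-1.2667) = 0.2818
M(t) = 1 - 0.2818
M(t) = 0.7182

0.7182


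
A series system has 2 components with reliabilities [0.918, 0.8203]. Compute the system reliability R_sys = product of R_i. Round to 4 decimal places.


Components: [0.918, 0.8203]
After component 1 (R=0.918): product = 0.918
After component 2 (R=0.8203): product = 0.753
R_sys = 0.753

0.753


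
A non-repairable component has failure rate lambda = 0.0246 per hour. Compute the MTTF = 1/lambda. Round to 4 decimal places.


lambda = 0.0246
MTTF = 1 / 0.0246
MTTF = 40.6504

40.6504


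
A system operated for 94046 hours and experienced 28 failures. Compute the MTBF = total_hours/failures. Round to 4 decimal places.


total_hours = 94046
failures = 28
MTBF = 94046 / 28
MTBF = 3358.7857

3358.7857


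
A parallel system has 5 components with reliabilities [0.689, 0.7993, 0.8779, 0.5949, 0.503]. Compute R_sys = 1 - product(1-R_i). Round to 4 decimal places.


Components: [0.689, 0.7993, 0.8779, 0.5949, 0.503]
(1 - 0.689) = 0.311, running product = 0.311
(1 - 0.7993) = 0.2007, running product = 0.0624
(1 - 0.8779) = 0.1221, running product = 0.0076
(1 - 0.5949) = 0.4051, running product = 0.0031
(1 - 0.503) = 0.497, running product = 0.0015
Product of (1-R_i) = 0.0015
R_sys = 1 - 0.0015 = 0.9985

0.9985


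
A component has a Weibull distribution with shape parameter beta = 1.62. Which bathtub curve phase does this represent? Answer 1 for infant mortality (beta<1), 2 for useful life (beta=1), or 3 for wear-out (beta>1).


beta = 1.62
Compare beta to 1:
beta < 1 => infant mortality (phase 1)
beta = 1 => useful life (phase 2)
beta > 1 => wear-out (phase 3)
Since beta = 1.62, this is wear-out (increasing failure rate)
Phase = 3

3


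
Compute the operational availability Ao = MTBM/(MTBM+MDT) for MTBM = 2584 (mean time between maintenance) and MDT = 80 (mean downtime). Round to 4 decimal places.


MTBM = 2584
MDT = 80
MTBM + MDT = 2664
Ao = 2584 / 2664
Ao = 0.97

0.97


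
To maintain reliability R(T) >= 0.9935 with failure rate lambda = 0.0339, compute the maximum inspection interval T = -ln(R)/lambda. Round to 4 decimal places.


R_target = 0.9935
lambda = 0.0339
-ln(0.9935) = 0.0065
T = 0.0065 / 0.0339
T = 0.1924

0.1924


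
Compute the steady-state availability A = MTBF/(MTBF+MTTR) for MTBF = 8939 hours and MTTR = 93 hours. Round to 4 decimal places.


MTBF = 8939
MTTR = 93
MTBF + MTTR = 9032
A = 8939 / 9032
A = 0.9897

0.9897


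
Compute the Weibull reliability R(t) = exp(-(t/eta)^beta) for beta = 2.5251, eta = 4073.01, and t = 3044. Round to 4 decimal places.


beta = 2.5251, eta = 4073.01, t = 3044
t/eta = 3044 / 4073.01 = 0.7474
(t/eta)^beta = 0.7474^2.5251 = 0.4793
R(t) = exp(-0.4793)
R(t) = 0.6192

0.6192


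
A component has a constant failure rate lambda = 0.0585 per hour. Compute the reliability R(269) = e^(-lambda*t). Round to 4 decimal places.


lambda = 0.0585
t = 269
lambda * t = 15.7365
R(t) = e^(-15.7365)
R(t) = 0.0

0.0


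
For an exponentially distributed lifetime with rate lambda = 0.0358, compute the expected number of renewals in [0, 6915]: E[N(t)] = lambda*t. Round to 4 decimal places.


lambda = 0.0358
t = 6915
E[N(t)] = lambda * t
E[N(t)] = 0.0358 * 6915
E[N(t)] = 247.557

247.557


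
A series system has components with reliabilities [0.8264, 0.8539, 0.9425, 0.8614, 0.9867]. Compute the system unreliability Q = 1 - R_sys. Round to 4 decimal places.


Components: [0.8264, 0.8539, 0.9425, 0.8614, 0.9867]
After component 1: product = 0.8264
After component 2: product = 0.7057
After component 3: product = 0.6651
After component 4: product = 0.5729
After component 5: product = 0.5653
R_sys = 0.5653
Q = 1 - 0.5653 = 0.4347

0.4347


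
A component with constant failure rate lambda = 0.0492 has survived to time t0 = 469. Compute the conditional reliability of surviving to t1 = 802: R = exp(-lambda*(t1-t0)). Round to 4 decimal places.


lambda = 0.0492
t0 = 469, t1 = 802
t1 - t0 = 333
lambda * (t1-t0) = 0.0492 * 333 = 16.3836
R = exp(-16.3836)
R = 0.0

0.0


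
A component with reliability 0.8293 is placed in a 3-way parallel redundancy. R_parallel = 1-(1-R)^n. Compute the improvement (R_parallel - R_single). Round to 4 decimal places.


R_single = 0.8293, n = 3
1 - R_single = 0.1707
(1 - R_single)^n = 0.1707^3 = 0.005
R_parallel = 1 - 0.005 = 0.995
Improvement = 0.995 - 0.8293
Improvement = 0.1657

0.1657


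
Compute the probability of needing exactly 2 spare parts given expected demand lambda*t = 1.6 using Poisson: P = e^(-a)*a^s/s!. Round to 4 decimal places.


a = 1.6, s = 2
e^(-a) = e^(-1.6) = 0.2019
a^s = 1.6^2 = 2.56
s! = 2
P = 0.2019 * 2.56 / 2
P = 0.2584

0.2584


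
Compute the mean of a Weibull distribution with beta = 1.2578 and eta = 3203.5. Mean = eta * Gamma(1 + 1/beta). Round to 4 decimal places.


beta = 1.2578, eta = 3203.5
1/beta = 0.795
1 + 1/beta = 1.795
Gamma(1.795) = 0.9301
Mean = 3203.5 * 0.9301
Mean = 2979.4994

2979.4994


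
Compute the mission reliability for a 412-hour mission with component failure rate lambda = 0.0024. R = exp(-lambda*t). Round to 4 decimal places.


lambda = 0.0024
mission_time = 412
lambda * t = 0.0024 * 412 = 0.9888
R = exp(-0.9888)
R = 0.372

0.372


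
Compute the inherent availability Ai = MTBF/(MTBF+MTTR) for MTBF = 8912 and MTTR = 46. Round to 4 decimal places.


MTBF = 8912
MTTR = 46
MTBF + MTTR = 8958
Ai = 8912 / 8958
Ai = 0.9949

0.9949


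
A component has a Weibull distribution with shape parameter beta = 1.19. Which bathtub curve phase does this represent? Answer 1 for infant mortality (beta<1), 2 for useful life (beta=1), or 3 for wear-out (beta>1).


beta = 1.19
Compare beta to 1:
beta < 1 => infant mortality (phase 1)
beta = 1 => useful life (phase 2)
beta > 1 => wear-out (phase 3)
Since beta = 1.19, this is wear-out (increasing failure rate)
Phase = 3

3


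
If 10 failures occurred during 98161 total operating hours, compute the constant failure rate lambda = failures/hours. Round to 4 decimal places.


failures = 10
total_hours = 98161
lambda = 10 / 98161
lambda = 0.0001

0.0001


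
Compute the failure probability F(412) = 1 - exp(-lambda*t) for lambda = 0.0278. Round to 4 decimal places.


lambda = 0.0278, t = 412
lambda * t = 11.4536
exp(-11.4536) = 0.0
F(t) = 1 - 0.0
F(t) = 1.0

1.0


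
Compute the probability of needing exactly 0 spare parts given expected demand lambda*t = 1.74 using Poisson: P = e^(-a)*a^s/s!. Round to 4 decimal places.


a = 1.74, s = 0
e^(-a) = e^(-1.74) = 0.1755
a^s = 1.74^0 = 1.0
s! = 1
P = 0.1755 * 1.0 / 1
P = 0.1755

0.1755


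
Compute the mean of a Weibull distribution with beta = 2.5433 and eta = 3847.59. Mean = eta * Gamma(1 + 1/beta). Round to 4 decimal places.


beta = 2.5433, eta = 3847.59
1/beta = 0.3932
1 + 1/beta = 1.3932
Gamma(1.3932) = 0.8877
Mean = 3847.59 * 0.8877
Mean = 3415.3362

3415.3362


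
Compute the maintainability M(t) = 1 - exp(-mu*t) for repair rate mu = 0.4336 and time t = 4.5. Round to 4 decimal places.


mu = 0.4336, t = 4.5
mu * t = 0.4336 * 4.5 = 1.9512
exp(-1.9512) = 0.1421
M(t) = 1 - 0.1421
M(t) = 0.8579

0.8579


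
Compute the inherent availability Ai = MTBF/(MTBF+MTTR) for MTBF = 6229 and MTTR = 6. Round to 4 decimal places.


MTBF = 6229
MTTR = 6
MTBF + MTTR = 6235
Ai = 6229 / 6235
Ai = 0.999

0.999


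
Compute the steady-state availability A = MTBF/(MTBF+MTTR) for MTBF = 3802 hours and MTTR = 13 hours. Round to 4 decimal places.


MTBF = 3802
MTTR = 13
MTBF + MTTR = 3815
A = 3802 / 3815
A = 0.9966

0.9966


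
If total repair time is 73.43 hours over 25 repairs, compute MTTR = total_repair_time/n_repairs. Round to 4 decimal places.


total_repair_time = 73.43
n_repairs = 25
MTTR = 73.43 / 25
MTTR = 2.9372

2.9372


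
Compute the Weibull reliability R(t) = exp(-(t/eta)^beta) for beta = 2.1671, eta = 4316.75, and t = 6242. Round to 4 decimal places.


beta = 2.1671, eta = 4316.75, t = 6242
t/eta = 6242 / 4316.75 = 1.446
(t/eta)^beta = 1.446^2.1671 = 2.2238
R(t) = exp(-2.2238)
R(t) = 0.1082

0.1082


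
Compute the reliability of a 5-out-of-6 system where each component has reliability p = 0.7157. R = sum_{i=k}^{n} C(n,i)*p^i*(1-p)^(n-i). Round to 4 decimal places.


k = 5, n = 6, p = 0.7157
i=5: C(6,5)=6 * 0.7157^5 * 0.2843^1 = 0.3203
i=6: C(6,6)=1 * 0.7157^6 * 0.2843^0 = 0.1344
R = sum of terms = 0.4547

0.4547


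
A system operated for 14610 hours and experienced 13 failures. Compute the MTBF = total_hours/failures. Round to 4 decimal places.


total_hours = 14610
failures = 13
MTBF = 14610 / 13
MTBF = 1123.8462

1123.8462


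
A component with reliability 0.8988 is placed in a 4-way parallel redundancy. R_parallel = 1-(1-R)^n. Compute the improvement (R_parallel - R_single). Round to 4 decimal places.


R_single = 0.8988, n = 4
1 - R_single = 0.1012
(1 - R_single)^n = 0.1012^4 = 0.0001
R_parallel = 1 - 0.0001 = 0.9999
Improvement = 0.9999 - 0.8988
Improvement = 0.1011

0.1011


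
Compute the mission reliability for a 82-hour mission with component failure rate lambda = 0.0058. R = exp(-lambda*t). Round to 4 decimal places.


lambda = 0.0058
mission_time = 82
lambda * t = 0.0058 * 82 = 0.4756
R = exp(-0.4756)
R = 0.6215

0.6215


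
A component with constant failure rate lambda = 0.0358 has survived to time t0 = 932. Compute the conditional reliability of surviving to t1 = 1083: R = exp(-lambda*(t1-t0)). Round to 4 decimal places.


lambda = 0.0358
t0 = 932, t1 = 1083
t1 - t0 = 151
lambda * (t1-t0) = 0.0358 * 151 = 5.4058
R = exp(-5.4058)
R = 0.0045

0.0045


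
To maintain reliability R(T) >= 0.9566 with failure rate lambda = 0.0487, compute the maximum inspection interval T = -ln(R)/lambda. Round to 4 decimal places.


R_target = 0.9566
lambda = 0.0487
-ln(0.9566) = 0.0444
T = 0.0444 / 0.0487
T = 0.9111

0.9111


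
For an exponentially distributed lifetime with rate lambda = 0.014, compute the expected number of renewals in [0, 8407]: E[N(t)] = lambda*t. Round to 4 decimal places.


lambda = 0.014
t = 8407
E[N(t)] = lambda * t
E[N(t)] = 0.014 * 8407
E[N(t)] = 117.698

117.698


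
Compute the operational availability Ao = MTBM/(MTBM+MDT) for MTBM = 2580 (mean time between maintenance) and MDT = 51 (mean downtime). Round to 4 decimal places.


MTBM = 2580
MDT = 51
MTBM + MDT = 2631
Ao = 2580 / 2631
Ao = 0.9806

0.9806


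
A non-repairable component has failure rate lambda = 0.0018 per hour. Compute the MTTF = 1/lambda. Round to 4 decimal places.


lambda = 0.0018
MTTF = 1 / 0.0018
MTTF = 555.5556

555.5556


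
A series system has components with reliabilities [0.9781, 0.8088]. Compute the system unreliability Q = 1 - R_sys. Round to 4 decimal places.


Components: [0.9781, 0.8088]
After component 1: product = 0.9781
After component 2: product = 0.7911
R_sys = 0.7911
Q = 1 - 0.7911 = 0.2089

0.2089


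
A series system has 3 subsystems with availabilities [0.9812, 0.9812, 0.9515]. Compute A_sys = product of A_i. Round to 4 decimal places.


Subsystems: [0.9812, 0.9812, 0.9515]
After subsystem 1 (A=0.9812): product = 0.9812
After subsystem 2 (A=0.9812): product = 0.9628
After subsystem 3 (A=0.9515): product = 0.9161
A_sys = 0.9161

0.9161


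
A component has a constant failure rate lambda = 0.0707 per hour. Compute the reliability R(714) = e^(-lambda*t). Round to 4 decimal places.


lambda = 0.0707
t = 714
lambda * t = 50.4798
R(t) = e^(-50.4798)
R(t) = 0.0

0.0


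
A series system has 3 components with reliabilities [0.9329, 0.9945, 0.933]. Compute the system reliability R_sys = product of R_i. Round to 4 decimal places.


Components: [0.9329, 0.9945, 0.933]
After component 1 (R=0.9329): product = 0.9329
After component 2 (R=0.9945): product = 0.9278
After component 3 (R=0.933): product = 0.8656
R_sys = 0.8656

0.8656


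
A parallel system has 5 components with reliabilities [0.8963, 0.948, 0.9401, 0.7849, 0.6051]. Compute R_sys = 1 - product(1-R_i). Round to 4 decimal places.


Components: [0.8963, 0.948, 0.9401, 0.7849, 0.6051]
(1 - 0.8963) = 0.1037, running product = 0.1037
(1 - 0.948) = 0.052, running product = 0.0054
(1 - 0.9401) = 0.0599, running product = 0.0003
(1 - 0.7849) = 0.2151, running product = 0.0001
(1 - 0.6051) = 0.3949, running product = 0.0
Product of (1-R_i) = 0.0
R_sys = 1 - 0.0 = 1.0

1.0


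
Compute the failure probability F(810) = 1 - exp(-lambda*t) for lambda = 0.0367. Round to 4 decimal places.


lambda = 0.0367, t = 810
lambda * t = 29.727
exp(-29.727) = 0.0
F(t) = 1 - 0.0
F(t) = 1.0

1.0


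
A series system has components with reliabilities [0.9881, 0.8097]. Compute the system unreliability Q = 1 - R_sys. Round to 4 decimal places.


Components: [0.9881, 0.8097]
After component 1: product = 0.9881
After component 2: product = 0.8001
R_sys = 0.8001
Q = 1 - 0.8001 = 0.1999

0.1999


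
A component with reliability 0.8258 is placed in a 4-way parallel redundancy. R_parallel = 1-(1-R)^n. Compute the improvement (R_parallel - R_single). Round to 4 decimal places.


R_single = 0.8258, n = 4
1 - R_single = 0.1742
(1 - R_single)^n = 0.1742^4 = 0.0009
R_parallel = 1 - 0.0009 = 0.9991
Improvement = 0.9991 - 0.8258
Improvement = 0.1733

0.1733


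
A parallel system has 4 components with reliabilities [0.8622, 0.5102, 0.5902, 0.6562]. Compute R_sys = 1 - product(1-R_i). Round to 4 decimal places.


Components: [0.8622, 0.5102, 0.5902, 0.6562]
(1 - 0.8622) = 0.1378, running product = 0.1378
(1 - 0.5102) = 0.4898, running product = 0.0675
(1 - 0.5902) = 0.4098, running product = 0.0277
(1 - 0.6562) = 0.3438, running product = 0.0095
Product of (1-R_i) = 0.0095
R_sys = 1 - 0.0095 = 0.9905

0.9905


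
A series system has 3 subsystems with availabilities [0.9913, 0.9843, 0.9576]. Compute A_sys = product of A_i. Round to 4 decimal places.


Subsystems: [0.9913, 0.9843, 0.9576]
After subsystem 1 (A=0.9913): product = 0.9913
After subsystem 2 (A=0.9843): product = 0.9757
After subsystem 3 (A=0.9576): product = 0.9344
A_sys = 0.9344

0.9344


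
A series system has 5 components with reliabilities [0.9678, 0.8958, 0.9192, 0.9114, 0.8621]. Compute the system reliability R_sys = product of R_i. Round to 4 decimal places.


Components: [0.9678, 0.8958, 0.9192, 0.9114, 0.8621]
After component 1 (R=0.9678): product = 0.9678
After component 2 (R=0.8958): product = 0.867
After component 3 (R=0.9192): product = 0.7969
After component 4 (R=0.9114): product = 0.7263
After component 5 (R=0.8621): product = 0.6261
R_sys = 0.6261

0.6261


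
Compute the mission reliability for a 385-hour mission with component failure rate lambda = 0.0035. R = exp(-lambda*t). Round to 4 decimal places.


lambda = 0.0035
mission_time = 385
lambda * t = 0.0035 * 385 = 1.3475
R = exp(-1.3475)
R = 0.2599

0.2599


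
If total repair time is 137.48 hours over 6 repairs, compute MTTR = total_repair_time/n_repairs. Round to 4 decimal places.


total_repair_time = 137.48
n_repairs = 6
MTTR = 137.48 / 6
MTTR = 22.9133

22.9133


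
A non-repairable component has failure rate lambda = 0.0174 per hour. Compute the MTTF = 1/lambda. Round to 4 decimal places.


lambda = 0.0174
MTTF = 1 / 0.0174
MTTF = 57.4713

57.4713


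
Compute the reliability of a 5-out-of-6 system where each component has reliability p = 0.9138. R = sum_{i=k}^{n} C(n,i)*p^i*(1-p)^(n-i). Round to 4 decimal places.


k = 5, n = 6, p = 0.9138
i=5: C(6,5)=6 * 0.9138^5 * 0.0862^1 = 0.3295
i=6: C(6,6)=1 * 0.9138^6 * 0.0862^0 = 0.5822
R = sum of terms = 0.9118

0.9118


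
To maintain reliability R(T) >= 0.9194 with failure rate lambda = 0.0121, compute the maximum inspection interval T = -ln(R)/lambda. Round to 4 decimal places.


R_target = 0.9194
lambda = 0.0121
-ln(0.9194) = 0.084
T = 0.084 / 0.0121
T = 6.945

6.945


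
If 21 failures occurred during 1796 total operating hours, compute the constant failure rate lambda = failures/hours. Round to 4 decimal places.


failures = 21
total_hours = 1796
lambda = 21 / 1796
lambda = 0.0117

0.0117


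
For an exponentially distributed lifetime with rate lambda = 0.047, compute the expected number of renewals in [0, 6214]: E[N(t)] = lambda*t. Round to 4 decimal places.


lambda = 0.047
t = 6214
E[N(t)] = lambda * t
E[N(t)] = 0.047 * 6214
E[N(t)] = 292.058

292.058


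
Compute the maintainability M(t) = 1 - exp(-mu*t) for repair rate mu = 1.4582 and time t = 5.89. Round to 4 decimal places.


mu = 1.4582, t = 5.89
mu * t = 1.4582 * 5.89 = 8.5888
exp(-8.5888) = 0.0002
M(t) = 1 - 0.0002
M(t) = 0.9998

0.9998


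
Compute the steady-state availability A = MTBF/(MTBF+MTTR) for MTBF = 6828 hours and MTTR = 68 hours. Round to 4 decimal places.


MTBF = 6828
MTTR = 68
MTBF + MTTR = 6896
A = 6828 / 6896
A = 0.9901

0.9901


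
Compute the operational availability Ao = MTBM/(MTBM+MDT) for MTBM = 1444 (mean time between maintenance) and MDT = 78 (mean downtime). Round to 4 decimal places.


MTBM = 1444
MDT = 78
MTBM + MDT = 1522
Ao = 1444 / 1522
Ao = 0.9488

0.9488


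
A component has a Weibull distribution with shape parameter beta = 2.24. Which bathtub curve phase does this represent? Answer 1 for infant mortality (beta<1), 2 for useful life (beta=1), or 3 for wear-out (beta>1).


beta = 2.24
Compare beta to 1:
beta < 1 => infant mortality (phase 1)
beta = 1 => useful life (phase 2)
beta > 1 => wear-out (phase 3)
Since beta = 2.24, this is wear-out (increasing failure rate)
Phase = 3

3


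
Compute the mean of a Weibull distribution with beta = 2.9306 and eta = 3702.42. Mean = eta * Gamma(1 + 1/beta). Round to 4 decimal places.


beta = 2.9306, eta = 3702.42
1/beta = 0.3412
1 + 1/beta = 1.3412
Gamma(1.3412) = 0.8921
Mean = 3702.42 * 0.8921
Mean = 3302.8536

3302.8536


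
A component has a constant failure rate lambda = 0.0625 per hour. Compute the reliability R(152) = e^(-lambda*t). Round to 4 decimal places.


lambda = 0.0625
t = 152
lambda * t = 9.5
R(t) = e^(-9.5)
R(t) = 0.0001

0.0001


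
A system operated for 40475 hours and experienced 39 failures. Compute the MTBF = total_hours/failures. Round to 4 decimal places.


total_hours = 40475
failures = 39
MTBF = 40475 / 39
MTBF = 1037.8205

1037.8205


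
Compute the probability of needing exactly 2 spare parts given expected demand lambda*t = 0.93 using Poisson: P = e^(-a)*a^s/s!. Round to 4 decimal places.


a = 0.93, s = 2
e^(-a) = e^(-0.93) = 0.3946
a^s = 0.93^2 = 0.8649
s! = 2
P = 0.3946 * 0.8649 / 2
P = 0.1706

0.1706


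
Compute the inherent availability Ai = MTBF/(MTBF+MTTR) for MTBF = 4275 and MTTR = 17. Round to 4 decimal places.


MTBF = 4275
MTTR = 17
MTBF + MTTR = 4292
Ai = 4275 / 4292
Ai = 0.996

0.996


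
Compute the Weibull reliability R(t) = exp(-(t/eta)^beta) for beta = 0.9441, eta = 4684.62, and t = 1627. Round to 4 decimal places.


beta = 0.9441, eta = 4684.62, t = 1627
t/eta = 1627 / 4684.62 = 0.3473
(t/eta)^beta = 0.3473^0.9441 = 0.3685
R(t) = exp(-0.3685)
R(t) = 0.6918

0.6918


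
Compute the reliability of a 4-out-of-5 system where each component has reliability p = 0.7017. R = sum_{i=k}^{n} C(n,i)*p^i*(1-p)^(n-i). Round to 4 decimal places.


k = 4, n = 5, p = 0.7017
i=4: C(5,4)=5 * 0.7017^4 * 0.2983^1 = 0.3616
i=5: C(5,5)=1 * 0.7017^5 * 0.2983^0 = 0.1701
R = sum of terms = 0.5317

0.5317


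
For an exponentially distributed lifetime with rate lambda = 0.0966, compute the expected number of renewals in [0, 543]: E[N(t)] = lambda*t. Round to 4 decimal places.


lambda = 0.0966
t = 543
E[N(t)] = lambda * t
E[N(t)] = 0.0966 * 543
E[N(t)] = 52.4538

52.4538


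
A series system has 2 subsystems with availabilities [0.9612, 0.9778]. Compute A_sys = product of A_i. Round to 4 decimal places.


Subsystems: [0.9612, 0.9778]
After subsystem 1 (A=0.9612): product = 0.9612
After subsystem 2 (A=0.9778): product = 0.9399
A_sys = 0.9399

0.9399


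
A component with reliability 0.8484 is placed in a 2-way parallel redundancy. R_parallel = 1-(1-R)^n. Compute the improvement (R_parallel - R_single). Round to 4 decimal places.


R_single = 0.8484, n = 2
1 - R_single = 0.1516
(1 - R_single)^n = 0.1516^2 = 0.023
R_parallel = 1 - 0.023 = 0.977
Improvement = 0.977 - 0.8484
Improvement = 0.1286

0.1286


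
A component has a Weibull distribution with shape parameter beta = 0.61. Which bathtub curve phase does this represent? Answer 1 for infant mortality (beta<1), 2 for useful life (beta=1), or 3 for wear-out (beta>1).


beta = 0.61
Compare beta to 1:
beta < 1 => infant mortality (phase 1)
beta = 1 => useful life (phase 2)
beta > 1 => wear-out (phase 3)
Since beta = 0.61, this is infant mortality (decreasing failure rate)
Phase = 1

1


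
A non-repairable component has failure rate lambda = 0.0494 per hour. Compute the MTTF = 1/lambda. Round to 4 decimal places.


lambda = 0.0494
MTTF = 1 / 0.0494
MTTF = 20.2429

20.2429


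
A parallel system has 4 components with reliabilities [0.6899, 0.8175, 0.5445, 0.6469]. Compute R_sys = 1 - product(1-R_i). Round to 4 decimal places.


Components: [0.6899, 0.8175, 0.5445, 0.6469]
(1 - 0.6899) = 0.3101, running product = 0.3101
(1 - 0.8175) = 0.1825, running product = 0.0566
(1 - 0.5445) = 0.4555, running product = 0.0258
(1 - 0.6469) = 0.3531, running product = 0.0091
Product of (1-R_i) = 0.0091
R_sys = 1 - 0.0091 = 0.9909

0.9909


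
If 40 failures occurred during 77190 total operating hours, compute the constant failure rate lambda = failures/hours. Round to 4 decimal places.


failures = 40
total_hours = 77190
lambda = 40 / 77190
lambda = 0.0005

0.0005


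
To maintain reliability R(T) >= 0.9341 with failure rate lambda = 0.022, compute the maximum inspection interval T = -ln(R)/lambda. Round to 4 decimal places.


R_target = 0.9341
lambda = 0.022
-ln(0.9341) = 0.0682
T = 0.0682 / 0.022
T = 3.0987

3.0987


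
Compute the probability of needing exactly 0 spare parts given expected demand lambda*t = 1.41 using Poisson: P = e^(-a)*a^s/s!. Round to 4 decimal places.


a = 1.41, s = 0
e^(-a) = e^(-1.41) = 0.2441
a^s = 1.41^0 = 1.0
s! = 1
P = 0.2441 * 1.0 / 1
P = 0.2441

0.2441


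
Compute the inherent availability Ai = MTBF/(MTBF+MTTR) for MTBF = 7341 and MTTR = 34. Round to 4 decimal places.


MTBF = 7341
MTTR = 34
MTBF + MTTR = 7375
Ai = 7341 / 7375
Ai = 0.9954

0.9954


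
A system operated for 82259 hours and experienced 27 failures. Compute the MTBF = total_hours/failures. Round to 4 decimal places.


total_hours = 82259
failures = 27
MTBF = 82259 / 27
MTBF = 3046.6296

3046.6296


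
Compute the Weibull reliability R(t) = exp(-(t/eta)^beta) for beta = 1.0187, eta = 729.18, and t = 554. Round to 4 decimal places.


beta = 1.0187, eta = 729.18, t = 554
t/eta = 554 / 729.18 = 0.7598
(t/eta)^beta = 0.7598^1.0187 = 0.7559
R(t) = exp(-0.7559)
R(t) = 0.4696

0.4696


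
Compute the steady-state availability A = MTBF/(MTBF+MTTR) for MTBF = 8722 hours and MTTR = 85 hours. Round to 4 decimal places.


MTBF = 8722
MTTR = 85
MTBF + MTTR = 8807
A = 8722 / 8807
A = 0.9903

0.9903


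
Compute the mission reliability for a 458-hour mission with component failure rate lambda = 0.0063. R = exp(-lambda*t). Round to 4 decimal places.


lambda = 0.0063
mission_time = 458
lambda * t = 0.0063 * 458 = 2.8854
R = exp(-2.8854)
R = 0.0558

0.0558


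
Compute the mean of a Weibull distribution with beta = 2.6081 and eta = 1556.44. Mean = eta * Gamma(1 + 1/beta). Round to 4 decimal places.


beta = 2.6081, eta = 1556.44
1/beta = 0.3834
1 + 1/beta = 1.3834
Gamma(1.3834) = 0.8883
Mean = 1556.44 * 0.8883
Mean = 1382.5749

1382.5749


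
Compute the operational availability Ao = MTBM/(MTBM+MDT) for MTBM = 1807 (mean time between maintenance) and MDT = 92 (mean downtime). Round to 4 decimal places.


MTBM = 1807
MDT = 92
MTBM + MDT = 1899
Ao = 1807 / 1899
Ao = 0.9516

0.9516


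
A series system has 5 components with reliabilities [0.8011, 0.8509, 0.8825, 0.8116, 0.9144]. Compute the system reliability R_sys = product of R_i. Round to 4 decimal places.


Components: [0.8011, 0.8509, 0.8825, 0.8116, 0.9144]
After component 1 (R=0.8011): product = 0.8011
After component 2 (R=0.8509): product = 0.6817
After component 3 (R=0.8825): product = 0.6016
After component 4 (R=0.8116): product = 0.4882
After component 5 (R=0.9144): product = 0.4464
R_sys = 0.4464

0.4464


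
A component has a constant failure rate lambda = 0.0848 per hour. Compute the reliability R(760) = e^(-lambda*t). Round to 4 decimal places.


lambda = 0.0848
t = 760
lambda * t = 64.448
R(t) = e^(-64.448)
R(t) = 0.0

0.0


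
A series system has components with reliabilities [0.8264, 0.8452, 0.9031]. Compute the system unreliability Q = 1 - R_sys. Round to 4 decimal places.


Components: [0.8264, 0.8452, 0.9031]
After component 1: product = 0.8264
After component 2: product = 0.6985
After component 3: product = 0.6308
R_sys = 0.6308
Q = 1 - 0.6308 = 0.3692

0.3692


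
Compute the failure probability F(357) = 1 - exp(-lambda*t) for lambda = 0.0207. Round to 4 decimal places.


lambda = 0.0207, t = 357
lambda * t = 7.3899
exp(-7.3899) = 0.0006
F(t) = 1 - 0.0006
F(t) = 0.9994

0.9994


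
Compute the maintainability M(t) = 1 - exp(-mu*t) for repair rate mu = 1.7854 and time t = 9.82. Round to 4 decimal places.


mu = 1.7854, t = 9.82
mu * t = 1.7854 * 9.82 = 17.5326
exp(-17.5326) = 0.0
M(t) = 1 - 0.0
M(t) = 1.0

1.0


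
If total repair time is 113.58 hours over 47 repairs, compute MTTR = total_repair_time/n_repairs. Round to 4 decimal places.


total_repair_time = 113.58
n_repairs = 47
MTTR = 113.58 / 47
MTTR = 2.4166

2.4166


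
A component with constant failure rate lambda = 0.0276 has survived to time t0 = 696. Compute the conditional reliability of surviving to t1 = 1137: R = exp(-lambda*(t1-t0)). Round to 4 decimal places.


lambda = 0.0276
t0 = 696, t1 = 1137
t1 - t0 = 441
lambda * (t1-t0) = 0.0276 * 441 = 12.1716
R = exp(-12.1716)
R = 0.0

0.0


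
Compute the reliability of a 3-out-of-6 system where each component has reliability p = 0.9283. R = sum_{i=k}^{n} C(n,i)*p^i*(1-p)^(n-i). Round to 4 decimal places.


k = 3, n = 6, p = 0.9283
i=3: C(6,3)=20 * 0.9283^3 * 0.0717^3 = 0.0059
i=4: C(6,4)=15 * 0.9283^4 * 0.0717^2 = 0.0573
i=5: C(6,5)=6 * 0.9283^5 * 0.0717^1 = 0.2966
i=6: C(6,6)=1 * 0.9283^6 * 0.0717^0 = 0.6399
R = sum of terms = 0.9996

0.9996


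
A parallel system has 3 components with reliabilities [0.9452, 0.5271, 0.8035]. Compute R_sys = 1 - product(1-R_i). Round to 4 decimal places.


Components: [0.9452, 0.5271, 0.8035]
(1 - 0.9452) = 0.0548, running product = 0.0548
(1 - 0.5271) = 0.4729, running product = 0.0259
(1 - 0.8035) = 0.1965, running product = 0.0051
Product of (1-R_i) = 0.0051
R_sys = 1 - 0.0051 = 0.9949

0.9949


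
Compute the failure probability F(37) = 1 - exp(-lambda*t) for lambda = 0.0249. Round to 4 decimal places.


lambda = 0.0249, t = 37
lambda * t = 0.9213
exp(-0.9213) = 0.398
F(t) = 1 - 0.398
F(t) = 0.602

0.602


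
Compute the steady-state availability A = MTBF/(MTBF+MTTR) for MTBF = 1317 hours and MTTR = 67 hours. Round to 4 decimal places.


MTBF = 1317
MTTR = 67
MTBF + MTTR = 1384
A = 1317 / 1384
A = 0.9516

0.9516
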